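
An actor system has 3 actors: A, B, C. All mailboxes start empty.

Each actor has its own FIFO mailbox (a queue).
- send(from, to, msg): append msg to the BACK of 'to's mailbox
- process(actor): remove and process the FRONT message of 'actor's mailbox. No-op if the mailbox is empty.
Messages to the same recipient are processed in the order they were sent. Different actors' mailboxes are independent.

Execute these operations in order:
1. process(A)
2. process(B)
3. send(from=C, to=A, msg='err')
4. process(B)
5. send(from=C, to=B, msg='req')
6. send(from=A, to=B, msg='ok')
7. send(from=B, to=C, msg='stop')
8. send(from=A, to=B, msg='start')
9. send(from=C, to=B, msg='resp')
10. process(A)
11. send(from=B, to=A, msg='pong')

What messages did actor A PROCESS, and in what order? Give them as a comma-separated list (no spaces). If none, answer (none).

Answer: err

Derivation:
After 1 (process(A)): A:[] B:[] C:[]
After 2 (process(B)): A:[] B:[] C:[]
After 3 (send(from=C, to=A, msg='err')): A:[err] B:[] C:[]
After 4 (process(B)): A:[err] B:[] C:[]
After 5 (send(from=C, to=B, msg='req')): A:[err] B:[req] C:[]
After 6 (send(from=A, to=B, msg='ok')): A:[err] B:[req,ok] C:[]
After 7 (send(from=B, to=C, msg='stop')): A:[err] B:[req,ok] C:[stop]
After 8 (send(from=A, to=B, msg='start')): A:[err] B:[req,ok,start] C:[stop]
After 9 (send(from=C, to=B, msg='resp')): A:[err] B:[req,ok,start,resp] C:[stop]
After 10 (process(A)): A:[] B:[req,ok,start,resp] C:[stop]
After 11 (send(from=B, to=A, msg='pong')): A:[pong] B:[req,ok,start,resp] C:[stop]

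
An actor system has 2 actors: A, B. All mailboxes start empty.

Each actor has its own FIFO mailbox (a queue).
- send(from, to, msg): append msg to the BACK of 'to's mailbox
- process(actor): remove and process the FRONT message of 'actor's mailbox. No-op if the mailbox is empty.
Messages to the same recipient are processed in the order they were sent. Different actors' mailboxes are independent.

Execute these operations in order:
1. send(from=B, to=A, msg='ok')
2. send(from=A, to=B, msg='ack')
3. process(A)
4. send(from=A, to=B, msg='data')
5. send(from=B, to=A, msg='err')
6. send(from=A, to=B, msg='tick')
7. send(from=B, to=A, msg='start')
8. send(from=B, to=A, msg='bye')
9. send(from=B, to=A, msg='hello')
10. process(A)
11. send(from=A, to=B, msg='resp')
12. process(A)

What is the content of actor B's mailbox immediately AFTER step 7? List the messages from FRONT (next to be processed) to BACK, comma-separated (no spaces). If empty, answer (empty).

After 1 (send(from=B, to=A, msg='ok')): A:[ok] B:[]
After 2 (send(from=A, to=B, msg='ack')): A:[ok] B:[ack]
After 3 (process(A)): A:[] B:[ack]
After 4 (send(from=A, to=B, msg='data')): A:[] B:[ack,data]
After 5 (send(from=B, to=A, msg='err')): A:[err] B:[ack,data]
After 6 (send(from=A, to=B, msg='tick')): A:[err] B:[ack,data,tick]
After 7 (send(from=B, to=A, msg='start')): A:[err,start] B:[ack,data,tick]

ack,data,tick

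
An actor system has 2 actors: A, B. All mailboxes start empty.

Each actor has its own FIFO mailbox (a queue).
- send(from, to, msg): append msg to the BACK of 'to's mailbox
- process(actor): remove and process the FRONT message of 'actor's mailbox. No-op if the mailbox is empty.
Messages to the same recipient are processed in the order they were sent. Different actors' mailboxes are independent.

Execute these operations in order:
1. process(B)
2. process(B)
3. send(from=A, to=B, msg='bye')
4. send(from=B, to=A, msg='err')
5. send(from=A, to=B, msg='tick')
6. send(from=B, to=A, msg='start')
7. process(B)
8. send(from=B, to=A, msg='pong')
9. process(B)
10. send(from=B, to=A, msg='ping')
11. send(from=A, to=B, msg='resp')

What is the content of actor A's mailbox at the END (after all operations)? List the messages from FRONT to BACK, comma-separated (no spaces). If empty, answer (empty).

After 1 (process(B)): A:[] B:[]
After 2 (process(B)): A:[] B:[]
After 3 (send(from=A, to=B, msg='bye')): A:[] B:[bye]
After 4 (send(from=B, to=A, msg='err')): A:[err] B:[bye]
After 5 (send(from=A, to=B, msg='tick')): A:[err] B:[bye,tick]
After 6 (send(from=B, to=A, msg='start')): A:[err,start] B:[bye,tick]
After 7 (process(B)): A:[err,start] B:[tick]
After 8 (send(from=B, to=A, msg='pong')): A:[err,start,pong] B:[tick]
After 9 (process(B)): A:[err,start,pong] B:[]
After 10 (send(from=B, to=A, msg='ping')): A:[err,start,pong,ping] B:[]
After 11 (send(from=A, to=B, msg='resp')): A:[err,start,pong,ping] B:[resp]

Answer: err,start,pong,ping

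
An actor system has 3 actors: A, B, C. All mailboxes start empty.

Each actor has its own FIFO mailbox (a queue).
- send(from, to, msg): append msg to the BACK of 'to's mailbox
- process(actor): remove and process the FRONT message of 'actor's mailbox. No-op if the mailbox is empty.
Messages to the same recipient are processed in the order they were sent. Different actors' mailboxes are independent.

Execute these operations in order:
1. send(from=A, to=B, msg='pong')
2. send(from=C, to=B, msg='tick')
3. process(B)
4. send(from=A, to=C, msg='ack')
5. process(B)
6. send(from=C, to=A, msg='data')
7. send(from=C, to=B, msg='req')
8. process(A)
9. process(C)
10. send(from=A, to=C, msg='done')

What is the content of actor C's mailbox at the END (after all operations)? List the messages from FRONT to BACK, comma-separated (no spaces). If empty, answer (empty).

Answer: done

Derivation:
After 1 (send(from=A, to=B, msg='pong')): A:[] B:[pong] C:[]
After 2 (send(from=C, to=B, msg='tick')): A:[] B:[pong,tick] C:[]
After 3 (process(B)): A:[] B:[tick] C:[]
After 4 (send(from=A, to=C, msg='ack')): A:[] B:[tick] C:[ack]
After 5 (process(B)): A:[] B:[] C:[ack]
After 6 (send(from=C, to=A, msg='data')): A:[data] B:[] C:[ack]
After 7 (send(from=C, to=B, msg='req')): A:[data] B:[req] C:[ack]
After 8 (process(A)): A:[] B:[req] C:[ack]
After 9 (process(C)): A:[] B:[req] C:[]
After 10 (send(from=A, to=C, msg='done')): A:[] B:[req] C:[done]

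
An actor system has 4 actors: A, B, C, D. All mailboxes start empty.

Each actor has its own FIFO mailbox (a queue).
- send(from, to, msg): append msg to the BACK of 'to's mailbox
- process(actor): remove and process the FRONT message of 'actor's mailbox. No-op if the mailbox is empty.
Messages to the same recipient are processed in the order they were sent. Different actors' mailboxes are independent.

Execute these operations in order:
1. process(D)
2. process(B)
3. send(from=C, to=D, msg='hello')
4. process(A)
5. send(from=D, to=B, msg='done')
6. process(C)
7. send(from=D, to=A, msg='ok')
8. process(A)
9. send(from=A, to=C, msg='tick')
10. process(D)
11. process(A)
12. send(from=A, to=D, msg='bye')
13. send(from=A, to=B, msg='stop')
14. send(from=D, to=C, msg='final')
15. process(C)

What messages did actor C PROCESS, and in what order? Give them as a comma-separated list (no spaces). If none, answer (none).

Answer: tick

Derivation:
After 1 (process(D)): A:[] B:[] C:[] D:[]
After 2 (process(B)): A:[] B:[] C:[] D:[]
After 3 (send(from=C, to=D, msg='hello')): A:[] B:[] C:[] D:[hello]
After 4 (process(A)): A:[] B:[] C:[] D:[hello]
After 5 (send(from=D, to=B, msg='done')): A:[] B:[done] C:[] D:[hello]
After 6 (process(C)): A:[] B:[done] C:[] D:[hello]
After 7 (send(from=D, to=A, msg='ok')): A:[ok] B:[done] C:[] D:[hello]
After 8 (process(A)): A:[] B:[done] C:[] D:[hello]
After 9 (send(from=A, to=C, msg='tick')): A:[] B:[done] C:[tick] D:[hello]
After 10 (process(D)): A:[] B:[done] C:[tick] D:[]
After 11 (process(A)): A:[] B:[done] C:[tick] D:[]
After 12 (send(from=A, to=D, msg='bye')): A:[] B:[done] C:[tick] D:[bye]
After 13 (send(from=A, to=B, msg='stop')): A:[] B:[done,stop] C:[tick] D:[bye]
After 14 (send(from=D, to=C, msg='final')): A:[] B:[done,stop] C:[tick,final] D:[bye]
After 15 (process(C)): A:[] B:[done,stop] C:[final] D:[bye]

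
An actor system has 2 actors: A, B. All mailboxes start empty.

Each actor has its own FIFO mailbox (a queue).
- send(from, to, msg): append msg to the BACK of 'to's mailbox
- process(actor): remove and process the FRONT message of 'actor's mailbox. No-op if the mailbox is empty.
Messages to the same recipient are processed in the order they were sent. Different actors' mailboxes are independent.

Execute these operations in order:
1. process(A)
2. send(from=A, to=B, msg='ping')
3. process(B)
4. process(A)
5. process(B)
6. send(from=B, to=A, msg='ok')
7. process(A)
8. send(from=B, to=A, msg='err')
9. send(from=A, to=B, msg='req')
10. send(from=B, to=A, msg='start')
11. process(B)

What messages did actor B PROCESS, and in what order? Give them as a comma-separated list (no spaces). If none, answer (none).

Answer: ping,req

Derivation:
After 1 (process(A)): A:[] B:[]
After 2 (send(from=A, to=B, msg='ping')): A:[] B:[ping]
After 3 (process(B)): A:[] B:[]
After 4 (process(A)): A:[] B:[]
After 5 (process(B)): A:[] B:[]
After 6 (send(from=B, to=A, msg='ok')): A:[ok] B:[]
After 7 (process(A)): A:[] B:[]
After 8 (send(from=B, to=A, msg='err')): A:[err] B:[]
After 9 (send(from=A, to=B, msg='req')): A:[err] B:[req]
After 10 (send(from=B, to=A, msg='start')): A:[err,start] B:[req]
After 11 (process(B)): A:[err,start] B:[]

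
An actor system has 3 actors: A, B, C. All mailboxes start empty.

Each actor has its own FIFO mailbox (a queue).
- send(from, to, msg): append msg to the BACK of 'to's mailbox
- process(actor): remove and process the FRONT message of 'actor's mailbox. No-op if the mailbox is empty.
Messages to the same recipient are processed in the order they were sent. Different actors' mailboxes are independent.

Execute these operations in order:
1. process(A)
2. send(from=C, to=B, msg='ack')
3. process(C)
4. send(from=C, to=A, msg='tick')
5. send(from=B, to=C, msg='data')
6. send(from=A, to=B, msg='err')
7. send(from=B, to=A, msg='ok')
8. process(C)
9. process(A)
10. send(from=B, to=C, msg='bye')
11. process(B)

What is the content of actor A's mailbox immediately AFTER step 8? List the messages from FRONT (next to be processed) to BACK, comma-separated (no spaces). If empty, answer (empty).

After 1 (process(A)): A:[] B:[] C:[]
After 2 (send(from=C, to=B, msg='ack')): A:[] B:[ack] C:[]
After 3 (process(C)): A:[] B:[ack] C:[]
After 4 (send(from=C, to=A, msg='tick')): A:[tick] B:[ack] C:[]
After 5 (send(from=B, to=C, msg='data')): A:[tick] B:[ack] C:[data]
After 6 (send(from=A, to=B, msg='err')): A:[tick] B:[ack,err] C:[data]
After 7 (send(from=B, to=A, msg='ok')): A:[tick,ok] B:[ack,err] C:[data]
After 8 (process(C)): A:[tick,ok] B:[ack,err] C:[]

tick,ok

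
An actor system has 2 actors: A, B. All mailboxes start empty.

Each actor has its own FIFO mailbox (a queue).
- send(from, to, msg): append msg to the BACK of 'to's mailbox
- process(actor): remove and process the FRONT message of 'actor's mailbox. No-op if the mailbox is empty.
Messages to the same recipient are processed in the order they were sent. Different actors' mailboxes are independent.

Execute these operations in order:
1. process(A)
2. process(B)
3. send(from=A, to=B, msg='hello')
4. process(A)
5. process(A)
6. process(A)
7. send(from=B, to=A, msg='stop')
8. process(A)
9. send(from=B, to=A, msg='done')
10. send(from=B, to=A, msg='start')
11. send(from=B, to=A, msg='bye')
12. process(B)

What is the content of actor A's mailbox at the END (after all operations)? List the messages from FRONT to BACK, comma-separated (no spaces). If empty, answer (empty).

After 1 (process(A)): A:[] B:[]
After 2 (process(B)): A:[] B:[]
After 3 (send(from=A, to=B, msg='hello')): A:[] B:[hello]
After 4 (process(A)): A:[] B:[hello]
After 5 (process(A)): A:[] B:[hello]
After 6 (process(A)): A:[] B:[hello]
After 7 (send(from=B, to=A, msg='stop')): A:[stop] B:[hello]
After 8 (process(A)): A:[] B:[hello]
After 9 (send(from=B, to=A, msg='done')): A:[done] B:[hello]
After 10 (send(from=B, to=A, msg='start')): A:[done,start] B:[hello]
After 11 (send(from=B, to=A, msg='bye')): A:[done,start,bye] B:[hello]
After 12 (process(B)): A:[done,start,bye] B:[]

Answer: done,start,bye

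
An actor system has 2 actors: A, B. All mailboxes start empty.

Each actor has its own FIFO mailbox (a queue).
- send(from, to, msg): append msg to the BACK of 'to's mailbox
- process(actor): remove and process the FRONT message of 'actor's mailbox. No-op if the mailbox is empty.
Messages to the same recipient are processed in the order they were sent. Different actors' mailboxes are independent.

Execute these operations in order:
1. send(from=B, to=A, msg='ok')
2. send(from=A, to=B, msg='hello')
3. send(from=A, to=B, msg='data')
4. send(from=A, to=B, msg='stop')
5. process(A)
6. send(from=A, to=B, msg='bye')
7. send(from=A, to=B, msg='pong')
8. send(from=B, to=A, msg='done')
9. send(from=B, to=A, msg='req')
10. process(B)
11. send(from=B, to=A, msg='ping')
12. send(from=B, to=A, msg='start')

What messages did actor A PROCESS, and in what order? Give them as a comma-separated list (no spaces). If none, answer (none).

Answer: ok

Derivation:
After 1 (send(from=B, to=A, msg='ok')): A:[ok] B:[]
After 2 (send(from=A, to=B, msg='hello')): A:[ok] B:[hello]
After 3 (send(from=A, to=B, msg='data')): A:[ok] B:[hello,data]
After 4 (send(from=A, to=B, msg='stop')): A:[ok] B:[hello,data,stop]
After 5 (process(A)): A:[] B:[hello,data,stop]
After 6 (send(from=A, to=B, msg='bye')): A:[] B:[hello,data,stop,bye]
After 7 (send(from=A, to=B, msg='pong')): A:[] B:[hello,data,stop,bye,pong]
After 8 (send(from=B, to=A, msg='done')): A:[done] B:[hello,data,stop,bye,pong]
After 9 (send(from=B, to=A, msg='req')): A:[done,req] B:[hello,data,stop,bye,pong]
After 10 (process(B)): A:[done,req] B:[data,stop,bye,pong]
After 11 (send(from=B, to=A, msg='ping')): A:[done,req,ping] B:[data,stop,bye,pong]
After 12 (send(from=B, to=A, msg='start')): A:[done,req,ping,start] B:[data,stop,bye,pong]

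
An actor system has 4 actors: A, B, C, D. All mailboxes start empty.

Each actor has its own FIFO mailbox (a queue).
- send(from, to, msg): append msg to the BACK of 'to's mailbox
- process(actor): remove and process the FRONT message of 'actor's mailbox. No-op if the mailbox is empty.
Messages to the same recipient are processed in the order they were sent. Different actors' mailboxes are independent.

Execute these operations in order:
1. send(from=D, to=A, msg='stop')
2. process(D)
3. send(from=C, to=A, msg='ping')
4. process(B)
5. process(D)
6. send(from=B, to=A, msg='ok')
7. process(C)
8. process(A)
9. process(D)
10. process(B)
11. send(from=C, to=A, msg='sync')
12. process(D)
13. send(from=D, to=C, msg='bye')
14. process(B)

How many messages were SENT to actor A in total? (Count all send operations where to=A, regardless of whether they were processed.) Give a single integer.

Answer: 4

Derivation:
After 1 (send(from=D, to=A, msg='stop')): A:[stop] B:[] C:[] D:[]
After 2 (process(D)): A:[stop] B:[] C:[] D:[]
After 3 (send(from=C, to=A, msg='ping')): A:[stop,ping] B:[] C:[] D:[]
After 4 (process(B)): A:[stop,ping] B:[] C:[] D:[]
After 5 (process(D)): A:[stop,ping] B:[] C:[] D:[]
After 6 (send(from=B, to=A, msg='ok')): A:[stop,ping,ok] B:[] C:[] D:[]
After 7 (process(C)): A:[stop,ping,ok] B:[] C:[] D:[]
After 8 (process(A)): A:[ping,ok] B:[] C:[] D:[]
After 9 (process(D)): A:[ping,ok] B:[] C:[] D:[]
After 10 (process(B)): A:[ping,ok] B:[] C:[] D:[]
After 11 (send(from=C, to=A, msg='sync')): A:[ping,ok,sync] B:[] C:[] D:[]
After 12 (process(D)): A:[ping,ok,sync] B:[] C:[] D:[]
After 13 (send(from=D, to=C, msg='bye')): A:[ping,ok,sync] B:[] C:[bye] D:[]
After 14 (process(B)): A:[ping,ok,sync] B:[] C:[bye] D:[]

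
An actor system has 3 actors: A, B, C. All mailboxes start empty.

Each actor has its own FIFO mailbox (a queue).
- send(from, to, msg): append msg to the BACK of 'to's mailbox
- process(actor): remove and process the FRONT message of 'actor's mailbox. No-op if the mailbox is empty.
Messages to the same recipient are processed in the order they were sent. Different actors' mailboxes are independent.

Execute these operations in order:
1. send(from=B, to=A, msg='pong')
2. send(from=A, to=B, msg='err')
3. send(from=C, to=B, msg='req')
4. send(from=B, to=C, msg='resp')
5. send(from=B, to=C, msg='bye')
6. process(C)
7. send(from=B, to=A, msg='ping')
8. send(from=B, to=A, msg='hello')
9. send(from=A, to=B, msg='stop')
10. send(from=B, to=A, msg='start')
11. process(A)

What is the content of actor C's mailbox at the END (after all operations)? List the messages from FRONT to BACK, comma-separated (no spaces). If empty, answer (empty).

Answer: bye

Derivation:
After 1 (send(from=B, to=A, msg='pong')): A:[pong] B:[] C:[]
After 2 (send(from=A, to=B, msg='err')): A:[pong] B:[err] C:[]
After 3 (send(from=C, to=B, msg='req')): A:[pong] B:[err,req] C:[]
After 4 (send(from=B, to=C, msg='resp')): A:[pong] B:[err,req] C:[resp]
After 5 (send(from=B, to=C, msg='bye')): A:[pong] B:[err,req] C:[resp,bye]
After 6 (process(C)): A:[pong] B:[err,req] C:[bye]
After 7 (send(from=B, to=A, msg='ping')): A:[pong,ping] B:[err,req] C:[bye]
After 8 (send(from=B, to=A, msg='hello')): A:[pong,ping,hello] B:[err,req] C:[bye]
After 9 (send(from=A, to=B, msg='stop')): A:[pong,ping,hello] B:[err,req,stop] C:[bye]
After 10 (send(from=B, to=A, msg='start')): A:[pong,ping,hello,start] B:[err,req,stop] C:[bye]
After 11 (process(A)): A:[ping,hello,start] B:[err,req,stop] C:[bye]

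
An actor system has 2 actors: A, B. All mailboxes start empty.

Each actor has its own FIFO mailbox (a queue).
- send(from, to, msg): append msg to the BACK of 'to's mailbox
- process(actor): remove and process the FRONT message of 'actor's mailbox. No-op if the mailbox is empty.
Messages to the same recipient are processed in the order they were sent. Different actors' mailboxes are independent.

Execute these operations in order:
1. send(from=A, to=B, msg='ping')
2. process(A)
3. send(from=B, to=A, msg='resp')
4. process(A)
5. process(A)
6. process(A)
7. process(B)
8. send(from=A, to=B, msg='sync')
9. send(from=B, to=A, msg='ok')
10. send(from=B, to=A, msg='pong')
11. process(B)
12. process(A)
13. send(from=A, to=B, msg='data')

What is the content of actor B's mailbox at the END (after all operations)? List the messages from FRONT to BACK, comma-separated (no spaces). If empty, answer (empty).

Answer: data

Derivation:
After 1 (send(from=A, to=B, msg='ping')): A:[] B:[ping]
After 2 (process(A)): A:[] B:[ping]
After 3 (send(from=B, to=A, msg='resp')): A:[resp] B:[ping]
After 4 (process(A)): A:[] B:[ping]
After 5 (process(A)): A:[] B:[ping]
After 6 (process(A)): A:[] B:[ping]
After 7 (process(B)): A:[] B:[]
After 8 (send(from=A, to=B, msg='sync')): A:[] B:[sync]
After 9 (send(from=B, to=A, msg='ok')): A:[ok] B:[sync]
After 10 (send(from=B, to=A, msg='pong')): A:[ok,pong] B:[sync]
After 11 (process(B)): A:[ok,pong] B:[]
After 12 (process(A)): A:[pong] B:[]
After 13 (send(from=A, to=B, msg='data')): A:[pong] B:[data]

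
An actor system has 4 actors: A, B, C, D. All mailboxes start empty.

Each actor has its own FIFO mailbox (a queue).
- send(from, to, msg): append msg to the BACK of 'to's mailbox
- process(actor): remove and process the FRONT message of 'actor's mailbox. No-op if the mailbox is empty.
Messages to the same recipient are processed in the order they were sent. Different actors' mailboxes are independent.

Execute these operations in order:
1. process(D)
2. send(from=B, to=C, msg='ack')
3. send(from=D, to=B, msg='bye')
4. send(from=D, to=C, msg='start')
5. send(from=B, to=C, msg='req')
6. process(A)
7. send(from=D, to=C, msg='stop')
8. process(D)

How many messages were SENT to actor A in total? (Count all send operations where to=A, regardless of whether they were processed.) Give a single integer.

Answer: 0

Derivation:
After 1 (process(D)): A:[] B:[] C:[] D:[]
After 2 (send(from=B, to=C, msg='ack')): A:[] B:[] C:[ack] D:[]
After 3 (send(from=D, to=B, msg='bye')): A:[] B:[bye] C:[ack] D:[]
After 4 (send(from=D, to=C, msg='start')): A:[] B:[bye] C:[ack,start] D:[]
After 5 (send(from=B, to=C, msg='req')): A:[] B:[bye] C:[ack,start,req] D:[]
After 6 (process(A)): A:[] B:[bye] C:[ack,start,req] D:[]
After 7 (send(from=D, to=C, msg='stop')): A:[] B:[bye] C:[ack,start,req,stop] D:[]
After 8 (process(D)): A:[] B:[bye] C:[ack,start,req,stop] D:[]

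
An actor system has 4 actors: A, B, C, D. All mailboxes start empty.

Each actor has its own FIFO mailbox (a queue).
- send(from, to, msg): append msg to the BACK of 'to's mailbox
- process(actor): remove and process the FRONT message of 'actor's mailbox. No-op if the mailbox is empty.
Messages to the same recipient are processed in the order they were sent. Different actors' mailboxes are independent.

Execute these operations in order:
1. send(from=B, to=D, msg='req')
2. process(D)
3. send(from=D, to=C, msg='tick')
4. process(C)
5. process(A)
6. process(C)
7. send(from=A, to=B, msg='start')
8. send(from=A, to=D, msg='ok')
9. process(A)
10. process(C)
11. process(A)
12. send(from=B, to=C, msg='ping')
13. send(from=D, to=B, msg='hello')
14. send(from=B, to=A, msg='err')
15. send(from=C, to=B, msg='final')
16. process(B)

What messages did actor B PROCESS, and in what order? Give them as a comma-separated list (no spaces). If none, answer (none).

Answer: start

Derivation:
After 1 (send(from=B, to=D, msg='req')): A:[] B:[] C:[] D:[req]
After 2 (process(D)): A:[] B:[] C:[] D:[]
After 3 (send(from=D, to=C, msg='tick')): A:[] B:[] C:[tick] D:[]
After 4 (process(C)): A:[] B:[] C:[] D:[]
After 5 (process(A)): A:[] B:[] C:[] D:[]
After 6 (process(C)): A:[] B:[] C:[] D:[]
After 7 (send(from=A, to=B, msg='start')): A:[] B:[start] C:[] D:[]
After 8 (send(from=A, to=D, msg='ok')): A:[] B:[start] C:[] D:[ok]
After 9 (process(A)): A:[] B:[start] C:[] D:[ok]
After 10 (process(C)): A:[] B:[start] C:[] D:[ok]
After 11 (process(A)): A:[] B:[start] C:[] D:[ok]
After 12 (send(from=B, to=C, msg='ping')): A:[] B:[start] C:[ping] D:[ok]
After 13 (send(from=D, to=B, msg='hello')): A:[] B:[start,hello] C:[ping] D:[ok]
After 14 (send(from=B, to=A, msg='err')): A:[err] B:[start,hello] C:[ping] D:[ok]
After 15 (send(from=C, to=B, msg='final')): A:[err] B:[start,hello,final] C:[ping] D:[ok]
After 16 (process(B)): A:[err] B:[hello,final] C:[ping] D:[ok]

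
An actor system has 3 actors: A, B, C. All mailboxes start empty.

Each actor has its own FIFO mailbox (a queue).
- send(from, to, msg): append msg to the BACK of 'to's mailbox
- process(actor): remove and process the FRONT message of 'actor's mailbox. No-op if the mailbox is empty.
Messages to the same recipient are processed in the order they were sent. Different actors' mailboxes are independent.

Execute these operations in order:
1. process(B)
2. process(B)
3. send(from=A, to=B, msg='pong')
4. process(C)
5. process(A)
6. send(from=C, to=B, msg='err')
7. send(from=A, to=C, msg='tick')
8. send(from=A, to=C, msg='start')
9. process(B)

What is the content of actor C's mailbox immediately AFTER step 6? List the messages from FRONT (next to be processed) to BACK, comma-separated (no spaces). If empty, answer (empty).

After 1 (process(B)): A:[] B:[] C:[]
After 2 (process(B)): A:[] B:[] C:[]
After 3 (send(from=A, to=B, msg='pong')): A:[] B:[pong] C:[]
After 4 (process(C)): A:[] B:[pong] C:[]
After 5 (process(A)): A:[] B:[pong] C:[]
After 6 (send(from=C, to=B, msg='err')): A:[] B:[pong,err] C:[]

(empty)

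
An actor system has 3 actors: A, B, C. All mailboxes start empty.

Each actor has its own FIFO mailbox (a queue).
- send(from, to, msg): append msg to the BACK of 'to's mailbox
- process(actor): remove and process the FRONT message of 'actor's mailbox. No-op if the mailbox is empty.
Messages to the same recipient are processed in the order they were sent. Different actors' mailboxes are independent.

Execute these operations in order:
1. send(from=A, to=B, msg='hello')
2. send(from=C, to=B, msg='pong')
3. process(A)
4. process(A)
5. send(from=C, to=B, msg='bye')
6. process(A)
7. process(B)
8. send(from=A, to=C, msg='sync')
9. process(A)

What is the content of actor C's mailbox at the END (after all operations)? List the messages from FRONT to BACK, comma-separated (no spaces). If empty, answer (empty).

After 1 (send(from=A, to=B, msg='hello')): A:[] B:[hello] C:[]
After 2 (send(from=C, to=B, msg='pong')): A:[] B:[hello,pong] C:[]
After 3 (process(A)): A:[] B:[hello,pong] C:[]
After 4 (process(A)): A:[] B:[hello,pong] C:[]
After 5 (send(from=C, to=B, msg='bye')): A:[] B:[hello,pong,bye] C:[]
After 6 (process(A)): A:[] B:[hello,pong,bye] C:[]
After 7 (process(B)): A:[] B:[pong,bye] C:[]
After 8 (send(from=A, to=C, msg='sync')): A:[] B:[pong,bye] C:[sync]
After 9 (process(A)): A:[] B:[pong,bye] C:[sync]

Answer: sync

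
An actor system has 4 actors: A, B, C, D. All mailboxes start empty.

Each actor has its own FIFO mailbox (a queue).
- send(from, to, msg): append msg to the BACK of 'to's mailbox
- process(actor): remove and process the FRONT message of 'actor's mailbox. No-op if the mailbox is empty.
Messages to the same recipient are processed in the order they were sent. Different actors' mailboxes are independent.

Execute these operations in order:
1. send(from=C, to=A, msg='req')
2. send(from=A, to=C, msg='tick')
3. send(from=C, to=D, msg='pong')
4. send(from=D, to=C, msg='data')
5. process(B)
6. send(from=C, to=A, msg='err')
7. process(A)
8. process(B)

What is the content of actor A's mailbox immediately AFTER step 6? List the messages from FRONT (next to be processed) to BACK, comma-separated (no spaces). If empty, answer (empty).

After 1 (send(from=C, to=A, msg='req')): A:[req] B:[] C:[] D:[]
After 2 (send(from=A, to=C, msg='tick')): A:[req] B:[] C:[tick] D:[]
After 3 (send(from=C, to=D, msg='pong')): A:[req] B:[] C:[tick] D:[pong]
After 4 (send(from=D, to=C, msg='data')): A:[req] B:[] C:[tick,data] D:[pong]
After 5 (process(B)): A:[req] B:[] C:[tick,data] D:[pong]
After 6 (send(from=C, to=A, msg='err')): A:[req,err] B:[] C:[tick,data] D:[pong]

req,err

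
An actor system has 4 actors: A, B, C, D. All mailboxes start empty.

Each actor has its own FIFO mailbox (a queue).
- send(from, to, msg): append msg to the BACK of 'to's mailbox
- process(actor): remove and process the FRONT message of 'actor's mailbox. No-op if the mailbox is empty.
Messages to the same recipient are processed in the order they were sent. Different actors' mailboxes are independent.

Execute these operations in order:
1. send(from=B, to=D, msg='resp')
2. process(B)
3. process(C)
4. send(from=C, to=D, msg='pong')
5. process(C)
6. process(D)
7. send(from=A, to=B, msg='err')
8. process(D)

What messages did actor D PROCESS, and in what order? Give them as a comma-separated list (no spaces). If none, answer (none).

Answer: resp,pong

Derivation:
After 1 (send(from=B, to=D, msg='resp')): A:[] B:[] C:[] D:[resp]
After 2 (process(B)): A:[] B:[] C:[] D:[resp]
After 3 (process(C)): A:[] B:[] C:[] D:[resp]
After 4 (send(from=C, to=D, msg='pong')): A:[] B:[] C:[] D:[resp,pong]
After 5 (process(C)): A:[] B:[] C:[] D:[resp,pong]
After 6 (process(D)): A:[] B:[] C:[] D:[pong]
After 7 (send(from=A, to=B, msg='err')): A:[] B:[err] C:[] D:[pong]
After 8 (process(D)): A:[] B:[err] C:[] D:[]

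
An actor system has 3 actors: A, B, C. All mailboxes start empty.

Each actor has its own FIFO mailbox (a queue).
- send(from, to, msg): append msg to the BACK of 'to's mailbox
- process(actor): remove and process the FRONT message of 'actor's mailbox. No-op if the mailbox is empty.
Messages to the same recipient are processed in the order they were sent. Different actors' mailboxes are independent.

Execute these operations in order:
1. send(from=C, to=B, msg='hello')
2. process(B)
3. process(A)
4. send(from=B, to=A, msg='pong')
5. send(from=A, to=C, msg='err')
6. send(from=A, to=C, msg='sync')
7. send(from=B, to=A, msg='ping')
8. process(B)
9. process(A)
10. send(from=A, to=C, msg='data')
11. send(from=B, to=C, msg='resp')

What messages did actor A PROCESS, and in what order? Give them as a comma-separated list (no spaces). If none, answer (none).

After 1 (send(from=C, to=B, msg='hello')): A:[] B:[hello] C:[]
After 2 (process(B)): A:[] B:[] C:[]
After 3 (process(A)): A:[] B:[] C:[]
After 4 (send(from=B, to=A, msg='pong')): A:[pong] B:[] C:[]
After 5 (send(from=A, to=C, msg='err')): A:[pong] B:[] C:[err]
After 6 (send(from=A, to=C, msg='sync')): A:[pong] B:[] C:[err,sync]
After 7 (send(from=B, to=A, msg='ping')): A:[pong,ping] B:[] C:[err,sync]
After 8 (process(B)): A:[pong,ping] B:[] C:[err,sync]
After 9 (process(A)): A:[ping] B:[] C:[err,sync]
After 10 (send(from=A, to=C, msg='data')): A:[ping] B:[] C:[err,sync,data]
After 11 (send(from=B, to=C, msg='resp')): A:[ping] B:[] C:[err,sync,data,resp]

Answer: pong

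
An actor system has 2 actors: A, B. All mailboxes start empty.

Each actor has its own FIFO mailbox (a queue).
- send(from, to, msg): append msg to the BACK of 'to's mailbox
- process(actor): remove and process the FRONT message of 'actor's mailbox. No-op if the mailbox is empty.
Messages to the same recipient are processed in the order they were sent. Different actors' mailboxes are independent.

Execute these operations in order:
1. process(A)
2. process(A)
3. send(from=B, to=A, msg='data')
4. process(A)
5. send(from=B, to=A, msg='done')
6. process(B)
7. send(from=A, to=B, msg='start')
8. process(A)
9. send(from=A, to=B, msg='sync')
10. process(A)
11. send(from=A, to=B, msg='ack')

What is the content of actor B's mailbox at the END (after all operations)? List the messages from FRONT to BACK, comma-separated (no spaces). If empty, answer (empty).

After 1 (process(A)): A:[] B:[]
After 2 (process(A)): A:[] B:[]
After 3 (send(from=B, to=A, msg='data')): A:[data] B:[]
After 4 (process(A)): A:[] B:[]
After 5 (send(from=B, to=A, msg='done')): A:[done] B:[]
After 6 (process(B)): A:[done] B:[]
After 7 (send(from=A, to=B, msg='start')): A:[done] B:[start]
After 8 (process(A)): A:[] B:[start]
After 9 (send(from=A, to=B, msg='sync')): A:[] B:[start,sync]
After 10 (process(A)): A:[] B:[start,sync]
After 11 (send(from=A, to=B, msg='ack')): A:[] B:[start,sync,ack]

Answer: start,sync,ack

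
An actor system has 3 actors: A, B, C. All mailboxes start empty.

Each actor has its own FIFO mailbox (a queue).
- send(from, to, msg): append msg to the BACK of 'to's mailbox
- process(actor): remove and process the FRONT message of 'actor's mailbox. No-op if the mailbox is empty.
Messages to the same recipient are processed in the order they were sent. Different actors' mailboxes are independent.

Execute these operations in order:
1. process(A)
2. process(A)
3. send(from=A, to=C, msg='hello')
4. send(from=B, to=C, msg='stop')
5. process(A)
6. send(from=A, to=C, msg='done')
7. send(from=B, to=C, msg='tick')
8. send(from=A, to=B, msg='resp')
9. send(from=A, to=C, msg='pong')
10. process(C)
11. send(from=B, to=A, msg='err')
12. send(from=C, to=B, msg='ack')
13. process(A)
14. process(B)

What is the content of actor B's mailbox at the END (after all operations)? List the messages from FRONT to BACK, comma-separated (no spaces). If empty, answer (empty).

After 1 (process(A)): A:[] B:[] C:[]
After 2 (process(A)): A:[] B:[] C:[]
After 3 (send(from=A, to=C, msg='hello')): A:[] B:[] C:[hello]
After 4 (send(from=B, to=C, msg='stop')): A:[] B:[] C:[hello,stop]
After 5 (process(A)): A:[] B:[] C:[hello,stop]
After 6 (send(from=A, to=C, msg='done')): A:[] B:[] C:[hello,stop,done]
After 7 (send(from=B, to=C, msg='tick')): A:[] B:[] C:[hello,stop,done,tick]
After 8 (send(from=A, to=B, msg='resp')): A:[] B:[resp] C:[hello,stop,done,tick]
After 9 (send(from=A, to=C, msg='pong')): A:[] B:[resp] C:[hello,stop,done,tick,pong]
After 10 (process(C)): A:[] B:[resp] C:[stop,done,tick,pong]
After 11 (send(from=B, to=A, msg='err')): A:[err] B:[resp] C:[stop,done,tick,pong]
After 12 (send(from=C, to=B, msg='ack')): A:[err] B:[resp,ack] C:[stop,done,tick,pong]
After 13 (process(A)): A:[] B:[resp,ack] C:[stop,done,tick,pong]
After 14 (process(B)): A:[] B:[ack] C:[stop,done,tick,pong]

Answer: ack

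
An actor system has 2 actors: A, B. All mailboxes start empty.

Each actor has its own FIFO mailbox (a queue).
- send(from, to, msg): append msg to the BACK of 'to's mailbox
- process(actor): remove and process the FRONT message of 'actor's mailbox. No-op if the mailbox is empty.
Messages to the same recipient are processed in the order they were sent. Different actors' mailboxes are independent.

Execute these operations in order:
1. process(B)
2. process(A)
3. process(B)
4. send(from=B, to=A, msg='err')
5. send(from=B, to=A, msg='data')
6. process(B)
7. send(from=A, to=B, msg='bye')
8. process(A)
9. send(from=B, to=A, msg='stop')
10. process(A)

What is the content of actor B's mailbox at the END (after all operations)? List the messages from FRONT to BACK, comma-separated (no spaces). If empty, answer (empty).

Answer: bye

Derivation:
After 1 (process(B)): A:[] B:[]
After 2 (process(A)): A:[] B:[]
After 3 (process(B)): A:[] B:[]
After 4 (send(from=B, to=A, msg='err')): A:[err] B:[]
After 5 (send(from=B, to=A, msg='data')): A:[err,data] B:[]
After 6 (process(B)): A:[err,data] B:[]
After 7 (send(from=A, to=B, msg='bye')): A:[err,data] B:[bye]
After 8 (process(A)): A:[data] B:[bye]
After 9 (send(from=B, to=A, msg='stop')): A:[data,stop] B:[bye]
After 10 (process(A)): A:[stop] B:[bye]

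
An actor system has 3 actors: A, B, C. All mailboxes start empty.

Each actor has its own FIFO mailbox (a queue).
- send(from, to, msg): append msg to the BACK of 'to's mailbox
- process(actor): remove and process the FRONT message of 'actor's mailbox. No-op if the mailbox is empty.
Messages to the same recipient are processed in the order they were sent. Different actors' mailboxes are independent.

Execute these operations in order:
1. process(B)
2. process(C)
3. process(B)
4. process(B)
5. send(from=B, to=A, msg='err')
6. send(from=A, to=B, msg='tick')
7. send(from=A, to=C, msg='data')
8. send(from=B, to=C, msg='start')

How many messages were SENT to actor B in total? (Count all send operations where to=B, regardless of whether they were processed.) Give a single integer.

Answer: 1

Derivation:
After 1 (process(B)): A:[] B:[] C:[]
After 2 (process(C)): A:[] B:[] C:[]
After 3 (process(B)): A:[] B:[] C:[]
After 4 (process(B)): A:[] B:[] C:[]
After 5 (send(from=B, to=A, msg='err')): A:[err] B:[] C:[]
After 6 (send(from=A, to=B, msg='tick')): A:[err] B:[tick] C:[]
After 7 (send(from=A, to=C, msg='data')): A:[err] B:[tick] C:[data]
After 8 (send(from=B, to=C, msg='start')): A:[err] B:[tick] C:[data,start]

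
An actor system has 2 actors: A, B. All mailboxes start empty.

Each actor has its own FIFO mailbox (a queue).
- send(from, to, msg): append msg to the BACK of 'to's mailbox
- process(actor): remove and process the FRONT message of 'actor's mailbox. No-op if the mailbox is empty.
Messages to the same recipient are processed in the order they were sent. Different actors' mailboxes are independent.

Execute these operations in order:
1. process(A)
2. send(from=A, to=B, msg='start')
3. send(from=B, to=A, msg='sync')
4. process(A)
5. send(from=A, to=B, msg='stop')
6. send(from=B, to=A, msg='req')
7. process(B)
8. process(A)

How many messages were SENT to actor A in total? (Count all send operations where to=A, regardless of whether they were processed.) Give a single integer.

After 1 (process(A)): A:[] B:[]
After 2 (send(from=A, to=B, msg='start')): A:[] B:[start]
After 3 (send(from=B, to=A, msg='sync')): A:[sync] B:[start]
After 4 (process(A)): A:[] B:[start]
After 5 (send(from=A, to=B, msg='stop')): A:[] B:[start,stop]
After 6 (send(from=B, to=A, msg='req')): A:[req] B:[start,stop]
After 7 (process(B)): A:[req] B:[stop]
After 8 (process(A)): A:[] B:[stop]

Answer: 2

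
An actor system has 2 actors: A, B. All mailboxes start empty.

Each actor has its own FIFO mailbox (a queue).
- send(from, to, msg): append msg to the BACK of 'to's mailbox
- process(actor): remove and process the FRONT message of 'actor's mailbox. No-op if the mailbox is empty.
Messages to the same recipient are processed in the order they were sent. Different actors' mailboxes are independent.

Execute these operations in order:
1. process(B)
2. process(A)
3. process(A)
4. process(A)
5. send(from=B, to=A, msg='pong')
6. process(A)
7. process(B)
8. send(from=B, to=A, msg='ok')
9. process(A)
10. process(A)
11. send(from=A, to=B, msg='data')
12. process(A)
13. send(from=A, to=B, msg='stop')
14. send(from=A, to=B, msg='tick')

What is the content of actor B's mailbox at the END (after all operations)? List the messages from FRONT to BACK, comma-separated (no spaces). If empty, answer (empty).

After 1 (process(B)): A:[] B:[]
After 2 (process(A)): A:[] B:[]
After 3 (process(A)): A:[] B:[]
After 4 (process(A)): A:[] B:[]
After 5 (send(from=B, to=A, msg='pong')): A:[pong] B:[]
After 6 (process(A)): A:[] B:[]
After 7 (process(B)): A:[] B:[]
After 8 (send(from=B, to=A, msg='ok')): A:[ok] B:[]
After 9 (process(A)): A:[] B:[]
After 10 (process(A)): A:[] B:[]
After 11 (send(from=A, to=B, msg='data')): A:[] B:[data]
After 12 (process(A)): A:[] B:[data]
After 13 (send(from=A, to=B, msg='stop')): A:[] B:[data,stop]
After 14 (send(from=A, to=B, msg='tick')): A:[] B:[data,stop,tick]

Answer: data,stop,tick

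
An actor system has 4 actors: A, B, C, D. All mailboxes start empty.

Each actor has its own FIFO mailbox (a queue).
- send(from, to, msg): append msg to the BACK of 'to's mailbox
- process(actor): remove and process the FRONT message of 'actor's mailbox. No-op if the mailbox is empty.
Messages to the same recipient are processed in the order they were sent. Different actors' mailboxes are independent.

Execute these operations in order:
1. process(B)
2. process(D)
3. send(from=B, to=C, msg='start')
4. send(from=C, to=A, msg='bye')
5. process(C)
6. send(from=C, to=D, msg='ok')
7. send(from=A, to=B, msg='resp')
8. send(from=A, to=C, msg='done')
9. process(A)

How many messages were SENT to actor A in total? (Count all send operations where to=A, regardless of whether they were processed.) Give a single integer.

Answer: 1

Derivation:
After 1 (process(B)): A:[] B:[] C:[] D:[]
After 2 (process(D)): A:[] B:[] C:[] D:[]
After 3 (send(from=B, to=C, msg='start')): A:[] B:[] C:[start] D:[]
After 4 (send(from=C, to=A, msg='bye')): A:[bye] B:[] C:[start] D:[]
After 5 (process(C)): A:[bye] B:[] C:[] D:[]
After 6 (send(from=C, to=D, msg='ok')): A:[bye] B:[] C:[] D:[ok]
After 7 (send(from=A, to=B, msg='resp')): A:[bye] B:[resp] C:[] D:[ok]
After 8 (send(from=A, to=C, msg='done')): A:[bye] B:[resp] C:[done] D:[ok]
After 9 (process(A)): A:[] B:[resp] C:[done] D:[ok]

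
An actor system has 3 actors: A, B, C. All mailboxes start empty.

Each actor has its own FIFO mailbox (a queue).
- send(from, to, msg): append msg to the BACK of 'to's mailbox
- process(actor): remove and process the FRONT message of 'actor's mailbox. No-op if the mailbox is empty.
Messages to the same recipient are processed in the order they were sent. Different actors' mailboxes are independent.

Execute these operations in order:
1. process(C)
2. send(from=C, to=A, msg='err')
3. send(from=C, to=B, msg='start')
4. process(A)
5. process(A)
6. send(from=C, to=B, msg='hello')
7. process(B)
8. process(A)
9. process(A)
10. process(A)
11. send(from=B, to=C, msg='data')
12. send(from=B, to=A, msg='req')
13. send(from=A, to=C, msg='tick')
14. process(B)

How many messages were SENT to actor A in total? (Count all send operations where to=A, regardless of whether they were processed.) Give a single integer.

Answer: 2

Derivation:
After 1 (process(C)): A:[] B:[] C:[]
After 2 (send(from=C, to=A, msg='err')): A:[err] B:[] C:[]
After 3 (send(from=C, to=B, msg='start')): A:[err] B:[start] C:[]
After 4 (process(A)): A:[] B:[start] C:[]
After 5 (process(A)): A:[] B:[start] C:[]
After 6 (send(from=C, to=B, msg='hello')): A:[] B:[start,hello] C:[]
After 7 (process(B)): A:[] B:[hello] C:[]
After 8 (process(A)): A:[] B:[hello] C:[]
After 9 (process(A)): A:[] B:[hello] C:[]
After 10 (process(A)): A:[] B:[hello] C:[]
After 11 (send(from=B, to=C, msg='data')): A:[] B:[hello] C:[data]
After 12 (send(from=B, to=A, msg='req')): A:[req] B:[hello] C:[data]
After 13 (send(from=A, to=C, msg='tick')): A:[req] B:[hello] C:[data,tick]
After 14 (process(B)): A:[req] B:[] C:[data,tick]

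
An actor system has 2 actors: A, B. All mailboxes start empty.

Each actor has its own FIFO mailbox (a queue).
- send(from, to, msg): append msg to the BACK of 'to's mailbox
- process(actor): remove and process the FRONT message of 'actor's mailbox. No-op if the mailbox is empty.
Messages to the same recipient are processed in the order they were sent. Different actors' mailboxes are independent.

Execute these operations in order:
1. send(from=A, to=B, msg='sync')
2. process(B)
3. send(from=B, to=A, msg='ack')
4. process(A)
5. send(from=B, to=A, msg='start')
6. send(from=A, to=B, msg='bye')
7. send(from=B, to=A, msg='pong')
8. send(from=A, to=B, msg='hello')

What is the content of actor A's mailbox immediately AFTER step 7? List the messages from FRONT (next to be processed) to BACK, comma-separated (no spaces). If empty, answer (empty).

After 1 (send(from=A, to=B, msg='sync')): A:[] B:[sync]
After 2 (process(B)): A:[] B:[]
After 3 (send(from=B, to=A, msg='ack')): A:[ack] B:[]
After 4 (process(A)): A:[] B:[]
After 5 (send(from=B, to=A, msg='start')): A:[start] B:[]
After 6 (send(from=A, to=B, msg='bye')): A:[start] B:[bye]
After 7 (send(from=B, to=A, msg='pong')): A:[start,pong] B:[bye]

start,pong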